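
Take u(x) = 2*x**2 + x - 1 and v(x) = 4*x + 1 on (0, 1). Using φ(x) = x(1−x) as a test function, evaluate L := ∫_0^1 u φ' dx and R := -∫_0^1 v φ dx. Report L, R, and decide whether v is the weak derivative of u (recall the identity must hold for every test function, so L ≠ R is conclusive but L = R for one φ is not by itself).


LHS = -1/2, RHS = -1/2. Yes, v = u' weakly.

u(x) = 2*x**2 + x - 1, classical derivative u'(x) = 4*x + 1.
φ(x) = x(1−x), so φ'(x) = 1 - 2*x.
Note φ(0) = φ(1) = 0, so the boundary term u·φ vanishes.
LHS = ∫_0^1 u(x) φ'(x) dx = ∫_0^1 (-4*x^3 + 3*x - 1) dx. Term by term:
  ∫_0^1 -4*x^3 dx = -1;  ∫_0^1 3*x dx = 3/2;  ∫_0^1 -1 dx = -1.
Sum: -1 + 3/2 − 1 = -1/2.
So LHS = -1/2.
∫_0^1 v(x) φ(x) dx = ∫_0^1 (-4*x^3 + 3*x^2 + x) dx. Term by term:
  ∫_0^1 -4*x^3 dx = -1;  ∫_0^1 3*x^2 dx = 1;  ∫_0^1 x dx = 1/2.
Sum: -1 + 1 + 1/2 = 1/2.
So RHS = -∫_0^1 v(x) φ(x) dx = -1/2.
LHS = RHS, so the identity holds for this test φ.
Moreover u is smooth here and v(x) = u'(x) = 4*x + 1 pointwise, so the identity holds for every test function. Hence v is the weak derivative of u.


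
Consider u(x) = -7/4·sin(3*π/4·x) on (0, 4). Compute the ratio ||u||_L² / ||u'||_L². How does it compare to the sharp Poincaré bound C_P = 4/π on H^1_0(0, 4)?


||u||_L² / ||u'||_L² = 4/(3*π) < C_P = 4/π.

u(x) = -7/4·sin(3*π/4·x), so u'(x) = -21*π*cos(3*π*x/4)/16.
Writing u(x) = A·sin(kπx/L) with A = -7/4 and k = 3, use ∫_0^L sin²(kπx/L) dx = L/2 and ∫_0^L cos²(kπx/L) dx = L/2.
u² = 49/16·sin²(3*π/4·x) and (u')² = 441*π^2/256·cos²(3*π/4·x), and each of sin², cos² integrates to L/2 = 2 over (0, 4).
∫_0^4 u² dx = 49/8, so ||u||_L² = 7*sqrt(2)/4.
∫_0^4 (u')² dx = 441*π^2/128, so ||u'||_L² = 21*sqrt(2)*π/16.
Ratio ||u||_L² / ||u'||_L² = 4/(3*π).
Sharp Poincaré constant on H^1_0(0, 4) is C_P = L/π = 4/π, achieved by sin(π/4·x).
This is the k = 3 harmonic; the ratio L/(kπ) is strictly less than C_P = L/π, consistent with the sharp inequality ||u||_L² ≤ C_P ||u'||_L².


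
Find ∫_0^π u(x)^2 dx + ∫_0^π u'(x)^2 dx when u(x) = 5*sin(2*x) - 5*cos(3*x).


||u||_{H^1(0,π)}^2 = 400 + 375*π/2

u'(x) = 15*sin(3*x) + 10*cos(2*x).
Expand u² and (u')² and integrate term by term on (0, π), using: for integers n ≥ 1, ∫_0^π sin²(nx) dx = ∫_0^π cos²(nx) dx = π/2; for n ≠ n', ∫_0^π sin(nx)sin(n'x) dx = ∫_0^π cos(nx)cos(n'x) dx = 0; and by product-to-sum, ∫_0^π sin(nx)cos(n'x) dx = ½∫_0^π [sin((n+n')x) + sin((n−n')x)] dx, which is 0 when n+n' is even and 2n/(n²−n'²) when n+n' is odd (it need not vanish on (0, π)).
  u² squared terms: (-5)²·∫cos(3x)² dx = 25·π/2 = 25*π/2;  (5)²·∫sin(2x)² dx = 25·π/2 = 25*π/2.
  u² cross terms: 2·(-5)·(5)·∫cos(3x)·sin(2x) dx = -50·(-4/5) = 40.
  So ∫_0^π u² dx = 25*π/2 + 25*π/2 + 40 = 40 + 25*π.
  (u')² squared terms: (10)²·∫cos(2x)² dx = 100·π/2 = 50*π;  (15)²·∫sin(3x)² dx = 225·π/2 = 225*π/2.
  (u')² cross terms: 2·(10)·(15)·∫cos(2x)·sin(3x) dx = 300·(6/5) = 360.
  So ∫_0^π (u')² dx = 50*π + 225*π/2 + 360 = 360 + 325*π/2.
||u||_{H^1}^2 = (40 + 25*π) + (360 + 325*π/2) = 400 + 375*π/2.


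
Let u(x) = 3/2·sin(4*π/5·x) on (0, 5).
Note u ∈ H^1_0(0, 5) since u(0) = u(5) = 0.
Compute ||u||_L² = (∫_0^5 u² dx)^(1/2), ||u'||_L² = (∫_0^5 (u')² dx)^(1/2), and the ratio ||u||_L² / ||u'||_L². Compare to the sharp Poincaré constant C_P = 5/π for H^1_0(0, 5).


||u||_L² / ||u'||_L² = 5/(4*π) < C_P = 5/π.

u(x) = 3/2·sin(4*π/5·x), so u'(x) = 6*π*cos(4*π*x/5)/5.
Writing u(x) = A·sin(kπx/L) with A = 3/2 and k = 4, use ∫_0^L sin²(kπx/L) dx = L/2 and ∫_0^L cos²(kπx/L) dx = L/2.
u² = 9/4·sin²(4*π/5·x) and (u')² = 36*π^2/25·cos²(4*π/5·x), and each of sin², cos² integrates to L/2 = 5/2 over (0, 5).
∫_0^5 u² dx = 45/8, so ||u||_L² = 3*sqrt(10)/4.
∫_0^5 (u')² dx = 18*π^2/5, so ||u'||_L² = 3*sqrt(10)*π/5.
Ratio ||u||_L² / ||u'||_L² = 5/(4*π).
Sharp Poincaré constant on H^1_0(0, 5) is C_P = L/π = 5/π, achieved by sin(π/5·x).
This is the k = 4 harmonic; the ratio L/(kπ) is strictly less than C_P = L/π, consistent with the sharp inequality ||u||_L² ≤ C_P ||u'||_L².


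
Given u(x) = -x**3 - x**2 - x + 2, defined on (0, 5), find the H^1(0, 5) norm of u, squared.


||u||_{H^1}^2 = 360475/14

The H^1 norm (squared) on an interval (0, L) is
  ||u||_{H^1}^2 = ∫_0^L u(x)^2 dx + ∫_0^L u'(x)^2 dx.
Compute u'(x) = -3*x**2 - 2*x - 1.
Then u(x)^2 = x**6 + 2*x**5 + 3*x**4 - 2*x**3 - 3*x**2 - 4*x + 4 and u'(x)^2 = 9*x**4 + 12*x**3 + 10*x**2 + 4*x + 1.
Integrate each monomial from 0 to 5 using ∫_0^5 c·x^n dx = c·5^(n+1)/(n+1):
  ∫_0^5 u(x)^2 dx = ∫_0^5 (x^6 + 2*x^5 + 3*x^4 - 2*x^3 - 3*x^2 - 4*x + 4) dx. Term by term:
    ∫_0^5 x^6 dx = 78125/7;  ∫_0^5 2*x^5 dx = 15625/3;  ∫_0^5 3*x^4 dx = 1875;
    ∫_0^5 -2*x^3 dx = -625/2;  ∫_0^5 -3*x^2 dx = -125;  ∫_0^5 -4*x dx = -50;
    ∫_0^5 4 dx = 20.
  Sum: 78125/7 + 15625/3 + 1875 − 625/2 − 125 − 50 + 20 = 746615/42.
  ∫_0^5 u'(x)^2 dx = ∫_0^5 (9*x^4 + 12*x^3 + 10*x^2 + 4*x + 1) dx. Term by term:
    ∫_0^5 9*x^4 dx = 5625;  ∫_0^5 12*x^3 dx = 1875;  ∫_0^5 10*x^2 dx = 1250/3;
    ∫_0^5 4*x dx = 50;  ∫_0^5 1 dx = 5.
  Sum: 5625 + 1875 + 1250/3 + 50 + 5 = 23915/3.
Adding: ||u||_{H^1}^2 = 746615/42 + 23915/3 = 360475/14.


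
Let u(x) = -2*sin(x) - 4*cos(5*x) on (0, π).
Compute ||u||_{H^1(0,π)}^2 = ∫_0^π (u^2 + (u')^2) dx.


||u||_{H^1(0,π)}^2 = 212*π

u'(x) = 20*sin(5*x) - 2*cos(x).
Expand u² and (u')² and integrate term by term on (0, π), using: for integers n ≥ 1, ∫_0^π sin²(nx) dx = ∫_0^π cos²(nx) dx = π/2; for n ≠ n', ∫_0^π sin(nx)sin(n'x) dx = ∫_0^π cos(nx)cos(n'x) dx = 0; and by product-to-sum, ∫_0^π sin(nx)cos(n'x) dx = ½∫_0^π [sin((n+n')x) + sin((n−n')x)] dx, which is 0 when n+n' is even and 2n/(n²−n'²) when n+n' is odd (it need not vanish on (0, π)).
  u² squared terms: (-4)²·∫cos(5x)² dx = 16·π/2 = 8*π;  (-2)²·∫sin(x)² dx = 4·π/2 = 2*π.
  u² cross terms: 2·(-4)·(-2)·∫cos(5x)·sin(x) dx = 16·(0) = 0.
  So ∫_0^π u² dx = 8*π + 2*π + 0 = 10*π.
  (u')² squared terms: (-2)²·∫cos(x)² dx = 4·π/2 = 2*π;  (20)²·∫sin(5x)² dx = 400·π/2 = 200*π.
  (u')² cross terms: 2·(-2)·(20)·∫cos(x)·sin(5x) dx = -80·(0) = 0.
  So ∫_0^π (u')² dx = 2*π + 200*π + 0 = 202*π.
||u||_{H^1}^2 = (10*π) + (202*π) = 212*π.


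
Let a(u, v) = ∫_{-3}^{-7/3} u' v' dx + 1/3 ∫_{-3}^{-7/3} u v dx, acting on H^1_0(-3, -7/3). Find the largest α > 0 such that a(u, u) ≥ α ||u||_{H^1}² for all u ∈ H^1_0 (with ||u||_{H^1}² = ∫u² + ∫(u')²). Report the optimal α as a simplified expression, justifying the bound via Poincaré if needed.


α = (4 + 27*π^2)/(3*(4 + 9*π^2))

Coercivity of a(·,·) on H^1_0(-3, -7/3) means a(u, u) ≥ α ||u||_{H^1}² for every u ∈ H^1_0.
The interval has length L = 2/3, and Poincaré/coercivity depend only on L. Here a(u, u) = ∫(u')² + (1/3)·∫u².
Here 0 < c = 1/3 < 1. The condition a(u,u) ≥ α||u||_{H^1}² reads (1−α)∫(u')² ≥ (α−c)∫u². Any admissible α is ≤ 1 (rapidly oscillating u have ∫u²/∫(u')² → 0), and α = 1 would force 0 ≥ (1−c)∫u², impossible since c < 1; so 1−α > 0. By the sharp Poincaré inequality on H^1_0 of an interval of length L, ∫(u')² ≥ (π/L)²∫u² with equality for the first sine mode sin(π(x−x₀)/L) (x₀ the left endpoint), so the inequality holds for all u iff (1−α)(π/L)² ≥ α − c, i.e. α ≤ ((π/L)² + c)/((π/L)² + 1) = (1 + c(L/π)²)/(1 + (L/π)²). With (π/L)² = 9*π^2/4 and c = 1/3, the largest admissible constant is α = ((π/L)² + c)/((π/L)² + 1).
Simplifying, α = (4 + 27*π^2)/(3*(4 + 9*π^2)).


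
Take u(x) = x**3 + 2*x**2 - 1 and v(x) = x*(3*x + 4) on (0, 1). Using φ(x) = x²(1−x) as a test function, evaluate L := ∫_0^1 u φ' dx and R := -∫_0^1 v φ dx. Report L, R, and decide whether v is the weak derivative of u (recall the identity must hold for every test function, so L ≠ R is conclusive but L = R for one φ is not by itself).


LHS = -3/10, RHS = -3/10. Yes, v = u' weakly.

u(x) = x**3 + 2*x**2 - 1, classical derivative u'(x) = 3*x**2 + 4*x.
φ(x) = x²(1−x), so φ'(x) = x*(2 - 3*x).
Note φ(0) = φ(1) = 0, so the boundary term u·φ vanishes.
LHS = ∫_0^1 u(x) φ'(x) dx = ∫_0^1 (-3*x^5 - 4*x^4 + 4*x^3 + 3*x^2 - 2*x) dx. Term by term:
  ∫_0^1 -3*x^5 dx = -1/2;  ∫_0^1 -4*x^4 dx = -4/5;  ∫_0^1 4*x^3 dx = 1;
  ∫_0^1 3*x^2 dx = 1;  ∫_0^1 -2*x dx = -1.
Sum: -1/2 − 4/5 + 1 + 1 − 1 = -3/10.
So LHS = -3/10.
∫_0^1 v(x) φ(x) dx = ∫_0^1 (-3*x^5 - x^4 + 4*x^3) dx. Term by term:
  ∫_0^1 -3*x^5 dx = -1/2;  ∫_0^1 -x^4 dx = -1/5;  ∫_0^1 4*x^3 dx = 1.
Sum: -1/2 − 1/5 + 1 = 3/10.
So RHS = -∫_0^1 v(x) φ(x) dx = -3/10.
LHS = RHS, so the identity holds for this test φ.
Moreover u is smooth here and v(x) = u'(x) = 3*x**2 + 4*x pointwise, so the identity holds for every test function. Hence v is the weak derivative of u.


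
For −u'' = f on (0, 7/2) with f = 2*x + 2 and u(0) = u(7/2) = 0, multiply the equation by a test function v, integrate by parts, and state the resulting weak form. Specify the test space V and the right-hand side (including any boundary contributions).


V = H^1_0(0, 7/2) (so v(0) = v(7/2) = 0); weak form: ∫_0^7/2 u'v' dx = ∫_0^7/2 (2*x + 2) v dx for all v ∈ V.

Multiply both sides by a test function v and integrate from 0 to 7/2:
  ∫_0^7/2 −u''(x) v(x) dx = ∫_0^7/2 f(x) v(x) dx.
Integrate the LHS by parts once:
  ∫_0^7/2 −u'' v dx = −[u'(x) v(x)]_0^7/2 + ∫_0^7/2 u'(x) v'(x) dx.
Thus ∫_0^7/2 u'(x) v'(x) dx = ∫_0^7/2 f(x) v(x) dx + [u'(x) v(x)]_0^7/2.
Choose V so that boundary terms are either known or forced to vanish.
u is Dirichlet: u(0) = u(7/2) = 0. Let V = H^1_0(0, 7/2); then v(0) = v(7/2) = 0, and [u' v]_0^7/2 = 0.
Weak formulation: find u (satisfying any essential BC) such that ∫_0^7/2 u'(x) v'(x) dx = ∫_0^7/2 f v dx for all v ∈ V.
Substituting f(x) = 2*x + 2, the right-hand side is ∫_0^7/2 (2*x + 2) v dx.


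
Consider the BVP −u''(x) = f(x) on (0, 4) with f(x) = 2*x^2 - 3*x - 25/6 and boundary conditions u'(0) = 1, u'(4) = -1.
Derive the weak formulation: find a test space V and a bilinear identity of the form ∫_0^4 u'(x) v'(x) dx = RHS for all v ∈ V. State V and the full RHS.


V = H^1(0, 4) (v unrestricted at boundary; u is determined up to an additive constant); weak form: ∫_0^4 u'v' dx = ∫_0^4 (2*x^2 - 3*x - 25/6) v dx − v(4) − v(0) for all v ∈ V.

Multiply both sides by a test function v and integrate from 0 to 4:
  ∫_0^4 −u''(x) v(x) dx = ∫_0^4 f(x) v(x) dx.
Integrate the LHS by parts once:
  ∫_0^4 −u'' v dx = −[u'(x) v(x)]_0^4 + ∫_0^4 u'(x) v'(x) dx.
Thus ∫_0^4 u'(x) v'(x) dx = ∫_0^4 f(x) v(x) dx + [u'(x) v(x)]_0^4.
Choose V so that boundary terms are either known or forced to vanish.
u has inhomogeneous Neumann u'(0) = 1, u'(4) = -1. [u' v]_0^4 = (-1)·v(4) − (1)·v(0) = − v(4) − v(0). Take V = H^1(0, 4); boundary term becomes part of RHS.
Weak formulation: find u (satisfying any essential BC) such that ∫_0^4 u'(x) v'(x) dx = ∫_0^4 f v dx − v(4) − v(0) for all v ∈ V (Neumann data are natural BCs: they enter the RHS as boundary terms).
Substituting f(x) = 2*x^2 - 3*x - 25/6, the right-hand side is ∫_0^4 (2*x^2 - 3*x - 25/6) v dx − v(4) − v(0).
Compatibility check (pure Neumann): taking v ≡ 1 ∈ V gives 0 = ∫_0^4 f dx + (-1) − (1), i.e. ∫_0^4 f dx must equal u'(0) − u'(4) = 2. Indeed ∫_0^4 (2*x^2 - 3*x - 25/6) dx = 2, so the data are compatible. The solution is then unique only up to an additive constant (fix it e.g. by requiring ∫_0^4 u dx = 0).


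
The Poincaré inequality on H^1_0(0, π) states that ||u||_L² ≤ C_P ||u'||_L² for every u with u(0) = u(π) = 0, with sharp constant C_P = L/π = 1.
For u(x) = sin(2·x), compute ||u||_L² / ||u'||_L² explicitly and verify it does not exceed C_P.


||u||_L² / ||u'||_L² = 1/2 < C_P = 1.

u(x) = sin(2·x), so u'(x) = 2*cos(2*x).
Writing u(x) = A·sin(kπx/L) with A = 1 and k = 2, use ∫_0^L sin²(kπx/L) dx = L/2 and ∫_0^L cos²(kπx/L) dx = L/2.
u² = 1·sin²(2·x) and (u')² = 4·cos²(2·x), and each of sin², cos² integrates to L/2 = π/2 over (0, π).
∫_0^π u² dx = π/2, so ||u||_L² = sqrt(2)*sqrt(π)/2.
∫_0^π (u')² dx = 2*π, so ||u'||_L² = sqrt(2)*sqrt(π).
Ratio ||u||_L² / ||u'||_L² = 1/2.
Sharp Poincaré constant on H^1_0(0, π) is C_P = L/π = 1, achieved by sin(x).
This is the k = 2 harmonic; the ratio L/(kπ) is strictly less than C_P = L/π, consistent with the sharp inequality ||u||_L² ≤ C_P ||u'||_L².


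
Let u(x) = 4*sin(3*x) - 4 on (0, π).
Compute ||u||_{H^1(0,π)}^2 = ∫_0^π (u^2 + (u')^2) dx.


||u||_{H^1(0,π)}^2 = -64/3 + 96*π

u'(x) = 12*cos(3*x).
Expand u² and (u')² and integrate term by term on (0, π), using: for integers n ≥ 1, ∫_0^π sin²(nx) dx = ∫_0^π cos²(nx) dx = π/2; for n ≠ n', ∫_0^π sin(nx)sin(n'x) dx = ∫_0^π cos(nx)cos(n'x) dx = 0; and by product-to-sum, ∫_0^π sin(nx)cos(n'x) dx = ½∫_0^π [sin((n+n')x) + sin((n−n')x)] dx, which is 0 when n+n' is even and 2n/(n²−n'²) when n+n' is odd (it need not vanish on (0, π)). For the constant mode: ∫_0^π 1 dx = π, ∫_0^π cos(nx) dx = 0, ∫_0^π sin(nx) dx = (1−(−1)^n)/n.
  u² squared terms: (-4)²·∫1 dx = 16·π = 16*π;  (4)²·∫sin(3x)² dx = 16·π/2 = 8*π.
  u² cross terms: 2·(-4)·(4)·∫1·sin(3x) dx = -32·(2/3) = -64/3.
  So ∫_0^π u² dx = 16*π + 8*π − 64/3 = -64/3 + 24*π.
  (u')² squared terms: (12)²·∫cos(3x)² dx = 144·π/2 = 72*π.
  So ∫_0^π (u')² dx = 72*π.
||u||_{H^1}^2 = (-64/3 + 24*π) + (72*π) = -64/3 + 96*π.


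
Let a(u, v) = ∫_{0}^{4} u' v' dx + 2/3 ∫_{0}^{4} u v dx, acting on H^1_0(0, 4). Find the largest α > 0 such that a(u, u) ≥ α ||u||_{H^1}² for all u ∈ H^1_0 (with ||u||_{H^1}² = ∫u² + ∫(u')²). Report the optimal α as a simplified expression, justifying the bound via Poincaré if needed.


α = (π^2 + 32/3)/(π^2 + 16)

Coercivity of a(·,·) on H^1_0(0, 4) means a(u, u) ≥ α ||u||_{H^1}² for every u ∈ H^1_0.
The interval has length L = 4, and Poincaré/coercivity depend only on L. Here a(u, u) = ∫(u')² + (2/3)·∫u².
Here 0 < c = 2/3 < 1. The condition a(u,u) ≥ α||u||_{H^1}² reads (1−α)∫(u')² ≥ (α−c)∫u². Any admissible α is ≤ 1 (rapidly oscillating u have ∫u²/∫(u')² → 0), and α = 1 would force 0 ≥ (1−c)∫u², impossible since c < 1; so 1−α > 0. By the sharp Poincaré inequality on H^1_0 of an interval of length L, ∫(u')² ≥ (π/L)²∫u² with equality for the first sine mode sin(π(x−x₀)/L) (x₀ the left endpoint), so the inequality holds for all u iff (1−α)(π/L)² ≥ α − c, i.e. α ≤ ((π/L)² + c)/((π/L)² + 1) = (1 + c(L/π)²)/(1 + (L/π)²). With (π/L)² = π^2/16 and c = 2/3, the largest admissible constant is α = ((π/L)² + c)/((π/L)² + 1).
Simplifying, α = (π^2 + 32/3)/(π^2 + 16).


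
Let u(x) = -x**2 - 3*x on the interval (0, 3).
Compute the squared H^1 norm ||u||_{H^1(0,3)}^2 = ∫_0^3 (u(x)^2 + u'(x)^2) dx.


||u||_{H^1}^2 = 3681/10

The H^1 norm (squared) on an interval (0, L) is
  ||u||_{H^1}^2 = ∫_0^L u(x)^2 dx + ∫_0^L u'(x)^2 dx.
Compute u'(x) = -2*x - 3.
Then u(x)^2 = x**4 + 6*x**3 + 9*x**2 and u'(x)^2 = 4*x**2 + 12*x + 9.
Integrate each monomial from 0 to 3 using ∫_0^3 c·x^n dx = c·3^(n+1)/(n+1):
  ∫_0^3 u(x)^2 dx = ∫_0^3 (x^4 + 6*x^3 + 9*x^2) dx. Term by term:
    ∫_0^3 x^4 dx = 243/5;  ∫_0^3 6*x^3 dx = 243/2;  ∫_0^3 9*x^2 dx = 81.
  Sum: 243/5 + 243/2 + 81 = 2511/10.
  ∫_0^3 u'(x)^2 dx = ∫_0^3 (4*x^2 + 12*x + 9) dx. Term by term:
    ∫_0^3 4*x^2 dx = 36;  ∫_0^3 12*x dx = 54;  ∫_0^3 9 dx = 27.
  Sum: 36 + 54 + 27 = 117.
Adding: ||u||_{H^1}^2 = 2511/10 + 117 = 3681/10.


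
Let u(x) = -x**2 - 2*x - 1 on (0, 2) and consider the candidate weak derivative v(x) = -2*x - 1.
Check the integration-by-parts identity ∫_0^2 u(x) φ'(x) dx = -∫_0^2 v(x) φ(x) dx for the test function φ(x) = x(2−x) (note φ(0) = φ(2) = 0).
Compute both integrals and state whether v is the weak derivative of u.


LHS = 16/3, RHS = 4. No, v is not the weak derivative of u.

u(x) = -x**2 - 2*x - 1, classical derivative u'(x) = -2*x - 2.
φ(x) = x(2−x), so φ'(x) = 2 - 2*x.
Note φ(0) = φ(2) = 0, so the boundary term u·φ vanishes.
LHS = ∫_0^2 u(x) φ'(x) dx = ∫_0^2 (2*x^3 + 2*x^2 - 2*x - 2) dx. Term by term:
  ∫_0^2 2*x^3 dx = 8;  ∫_0^2 2*x^2 dx = 16/3;  ∫_0^2 -2*x dx = -4;
  ∫_0^2 -2 dx = -4.
Sum: 8 + 16/3 − 4 − 4 = 16/3.
So LHS = 16/3.
∫_0^2 v(x) φ(x) dx = ∫_0^2 (2*x^3 - 3*x^2 - 2*x) dx. Term by term:
  ∫_0^2 2*x^3 dx = 8;  ∫_0^2 -3*x^2 dx = -8;  ∫_0^2 -2*x dx = -4.
Sum: 8 − 8 − 4 = -4.
So RHS = -∫_0^2 v(x) φ(x) dx = 4.
LHS − RHS = 4/3 ≠ 0, so the identity fails.
(For a valid weak derivative the identity must hold for EVERY test function, in particular this one. The failure shows v is NOT the weak derivative of u.)
Correct weak derivative would be u'(x) = -2*x - 2.


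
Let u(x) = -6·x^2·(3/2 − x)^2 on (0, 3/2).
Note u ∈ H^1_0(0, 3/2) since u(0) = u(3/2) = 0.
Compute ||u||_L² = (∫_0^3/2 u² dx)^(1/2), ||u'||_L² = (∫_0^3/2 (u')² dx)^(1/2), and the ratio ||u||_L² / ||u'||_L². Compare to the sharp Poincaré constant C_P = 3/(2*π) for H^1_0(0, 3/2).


||u||_L² / ||u'||_L² = sqrt(3)/4 < C_P = 3/(2*π).

u(x) = -6·x^2·(3/2 − x)^2, so u'(x) = 3*x*(-8*x^2 + 18*x - 9).
u(x) = -6·x^2·(3/2 − x)^2 vanishes at x = 0 and x = 3/2, so u ∈ H^1_0(0, 3/2). Differentiate via the product rule and integrate the resulting polynomials term by term.
  ∫_0^3/2 u² dx = ∫_0^3/2 (36*x^8 - 216*x^7 + 486*x^6 - 486*x^5 + 729*x^4/4) dx. Term by term:
    ∫_0^3/2 36*x^8 dx = 19683/128;  ∫_0^3/2 -216*x^7 dx = -177147/256;  ∫_0^3/2 486*x^6 dx = 531441/448;
    ∫_0^3/2 -486*x^5 dx = -59049/64;  ∫_0^3/2 729*x^4/4 dx = 177147/640.
  Sum: 19683/128 − 177147/256 + 531441/448 − 59049/64 + 177147/640 = 19683/8960.
  ∫_0^3/2 (u')² dx = ∫_0^3/2 (576*x^6 - 2592*x^5 + 4212*x^4 - 2916*x^3 + 729*x^2) dx. Term by term:
    ∫_0^3/2 576*x^6 dx = 19683/14;  ∫_0^3/2 -2592*x^5 dx = -19683/4;  ∫_0^3/2 4212*x^4 dx = 255879/40;
    ∫_0^3/2 -2916*x^3 dx = -59049/16;  ∫_0^3/2 729*x^2 dx = 6561/8.
  Sum: 19683/14 − 19683/4 + 255879/40 − 59049/16 + 6561/8 = 6561/560.
∫_0^3/2 u² dx = 19683/8960, so ||u||_L² = 81*sqrt(105)/560.
∫_0^3/2 (u')² dx = 6561/560, so ||u'||_L² = 81*sqrt(35)/140.
Ratio ||u||_L² / ||u'||_L² = sqrt(3)/4.
Sharp Poincaré constant on H^1_0(0, 3/2) is C_P = L/π = 3/(2*π), achieved by sin(2*π/3·x).
A polynomial bump cannot attain the sharp Poincaré constant (only the first sine eigenfunction does), so the ratio is strictly less than C_P, consistent with ||u||_L² ≤ C_P ||u'||_L².


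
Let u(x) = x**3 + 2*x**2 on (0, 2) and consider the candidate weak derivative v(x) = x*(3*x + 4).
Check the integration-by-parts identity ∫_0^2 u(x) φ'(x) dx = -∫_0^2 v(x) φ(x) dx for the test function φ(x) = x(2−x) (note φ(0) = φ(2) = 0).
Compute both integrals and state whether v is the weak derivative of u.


LHS = -152/15, RHS = -152/15. Yes, v = u' weakly.

u(x) = x**3 + 2*x**2, classical derivative u'(x) = 3*x**2 + 4*x.
φ(x) = x(2−x), so φ'(x) = 2 - 2*x.
Note φ(0) = φ(2) = 0, so the boundary term u·φ vanishes.
LHS = ∫_0^2 u(x) φ'(x) dx = ∫_0^2 (-2*x^4 - 2*x^3 + 4*x^2) dx. Term by term:
  ∫_0^2 -2*x^4 dx = -64/5;  ∫_0^2 -2*x^3 dx = -8;  ∫_0^2 4*x^2 dx = 32/3.
Sum: -64/5 − 8 + 32/3 = -152/15.
So LHS = -152/15.
∫_0^2 v(x) φ(x) dx = ∫_0^2 (-3*x^4 + 2*x^3 + 8*x^2) dx. Term by term:
  ∫_0^2 -3*x^4 dx = -96/5;  ∫_0^2 2*x^3 dx = 8;  ∫_0^2 8*x^2 dx = 64/3.
Sum: -96/5 + 8 + 64/3 = 152/15.
So RHS = -∫_0^2 v(x) φ(x) dx = -152/15.
LHS = RHS, so the identity holds for this test φ.
Moreover u is smooth here and v(x) = u'(x) = 3*x**2 + 4*x pointwise, so the identity holds for every test function. Hence v is the weak derivative of u.


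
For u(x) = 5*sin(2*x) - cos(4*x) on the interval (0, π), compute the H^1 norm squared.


||u||_{H^1(0,π)}^2 = 71*π

u'(x) = 4*sin(4*x) + 10*cos(2*x).
Expand u² and (u')² and integrate term by term on (0, π), using: for integers n ≥ 1, ∫_0^π sin²(nx) dx = ∫_0^π cos²(nx) dx = π/2; for n ≠ n', ∫_0^π sin(nx)sin(n'x) dx = ∫_0^π cos(nx)cos(n'x) dx = 0; and by product-to-sum, ∫_0^π sin(nx)cos(n'x) dx = ½∫_0^π [sin((n+n')x) + sin((n−n')x)] dx, which is 0 when n+n' is even and 2n/(n²−n'²) when n+n' is odd (it need not vanish on (0, π)).
  u² squared terms: (-1)²·∫cos(4x)² dx = 1·π/2 = π/2;  (5)²·∫sin(2x)² dx = 25·π/2 = 25*π/2.
  u² cross terms: 2·(-1)·(5)·∫cos(4x)·sin(2x) dx = -10·(0) = 0.
  So ∫_0^π u² dx = π/2 + 25*π/2 + 0 = 13*π.
  (u')² squared terms: (4)²·∫sin(4x)² dx = 16·π/2 = 8*π;  (10)²·∫cos(2x)² dx = 100·π/2 = 50*π.
  (u')² cross terms: 2·(4)·(10)·∫sin(4x)·cos(2x) dx = 80·(0) = 0.
  So ∫_0^π (u')² dx = 8*π + 50*π + 0 = 58*π.
||u||_{H^1}^2 = (13*π) + (58*π) = 71*π.


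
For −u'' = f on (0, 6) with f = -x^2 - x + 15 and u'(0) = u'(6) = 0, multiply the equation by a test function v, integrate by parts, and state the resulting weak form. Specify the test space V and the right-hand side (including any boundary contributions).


V = H^1(0, 6) (no boundary constraint on v; u is determined up to an additive constant); weak form: ∫_0^6 u'v' dx = ∫_0^6 (-x^2 - x + 15) v dx for all v ∈ V.

Multiply both sides by a test function v and integrate from 0 to 6:
  ∫_0^6 −u''(x) v(x) dx = ∫_0^6 f(x) v(x) dx.
Integrate the LHS by parts once:
  ∫_0^6 −u'' v dx = −[u'(x) v(x)]_0^6 + ∫_0^6 u'(x) v'(x) dx.
Thus ∫_0^6 u'(x) v'(x) dx = ∫_0^6 f(x) v(x) dx + [u'(x) v(x)]_0^6.
Choose V so that boundary terms are either known or forced to vanish.
u has homogeneous Neumann: u'(0) = u'(6) = 0. So [u' v]_0^6 = 0·v(6) − 0·v(0) = 0 for any v; take V = H^1(0, 6).
Weak formulation: find u (satisfying any essential BC) such that ∫_0^6 u'(x) v'(x) dx = ∫_0^6 f v dx for all v ∈ V (homogeneous Neumann, so boundary terms vanish).
Substituting f(x) = -x^2 - x + 15, the right-hand side is ∫_0^6 (-x^2 - x + 15) v dx.
Compatibility check (pure Neumann): taking v ≡ 1 ∈ V gives 0 = ∫_0^6 f dx + (0) − (0), i.e. ∫_0^6 f dx must equal u'(0) − u'(6) = 0. Indeed ∫_0^6 (-x^2 - x + 15) dx = 0, so the data are compatible. The solution is then unique only up to an additive constant (fix it e.g. by requiring ∫_0^6 u dx = 0).


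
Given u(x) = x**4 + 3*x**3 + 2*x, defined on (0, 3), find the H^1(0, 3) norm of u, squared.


||u||_{H^1}^2 = 4111557/140

The H^1 norm (squared) on an interval (0, L) is
  ||u||_{H^1}^2 = ∫_0^L u(x)^2 dx + ∫_0^L u'(x)^2 dx.
Compute u'(x) = 4*x**3 + 9*x**2 + 2.
Then u(x)^2 = x**8 + 6*x**7 + 9*x**6 + 4*x**5 + 12*x**4 + 4*x**2 and u'(x)^2 = 16*x**6 + 72*x**5 + 81*x**4 + 16*x**3 + 36*x**2 + 4.
Integrate each monomial from 0 to 3 using ∫_0^3 c·x^n dx = c·3^(n+1)/(n+1):
  ∫_0^3 u(x)^2 dx = ∫_0^3 (x^8 + 6*x^7 + 9*x^6 + 4*x^5 + 12*x^4 + 4*x^2) dx. Term by term:
    ∫_0^3 x^8 dx = 2187;  ∫_0^3 6*x^7 dx = 19683/4;  ∫_0^3 9*x^6 dx = 19683/7;
    ∫_0^3 4*x^5 dx = 486;  ∫_0^3 12*x^4 dx = 2916/5;  ∫_0^3 4*x^2 dx = 36.
  Sum: 2187 + 19683/4 + 19683/7 + 486 + 2916/5 + 36 = 1543473/140.
  ∫_0^3 u'(x)^2 dx = ∫_0^3 (16*x^6 + 72*x^5 + 81*x^4 + 16*x^3 + 36*x^2 + 4) dx. Term by term:
    ∫_0^3 16*x^6 dx = 34992/7;  ∫_0^3 72*x^5 dx = 8748;  ∫_0^3 81*x^4 dx = 19683/5;
    ∫_0^3 16*x^3 dx = 324;  ∫_0^3 36*x^2 dx = 324;  ∫_0^3 4 dx = 12.
  Sum: 34992/7 + 8748 + 19683/5 + 324 + 324 + 12 = 642021/35.
Adding: ||u||_{H^1}^2 = 1543473/140 + 642021/35 = 4111557/140.


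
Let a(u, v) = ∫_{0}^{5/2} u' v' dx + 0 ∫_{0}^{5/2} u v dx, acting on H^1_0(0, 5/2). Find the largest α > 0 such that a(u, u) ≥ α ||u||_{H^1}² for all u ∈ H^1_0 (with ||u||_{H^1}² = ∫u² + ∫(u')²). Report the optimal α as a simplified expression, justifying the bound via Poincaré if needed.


α = 4*π^2/(25 + 4*π^2)

Coercivity of a(·,·) on H^1_0(0, 5/2) means a(u, u) ≥ α ||u||_{H^1}² for every u ∈ H^1_0.
The interval has length L = 5/2, and Poincaré/coercivity depend only on L. Here a(u, u) = ∫(u')² + (0)·∫u².
Here c = 0, so a(u,u) = ∫(u')² alone. The condition a(u,u) ≥ α||u||_{H^1}² reads (1−α)∫(u')² ≥ (α−c)∫u². Any admissible α is ≤ 1 (rapidly oscillating u have ∫u²/∫(u')² → 0), and α = 1 would force 0 ≥ (1−c)∫u², impossible since c < 1; so 1−α > 0. By the sharp Poincaré inequality on H^1_0 of an interval of length L, ∫(u')² ≥ (π/L)²∫u² with equality for the first sine mode sin(π(x−x₀)/L) (x₀ the left endpoint), so the inequality holds for all u iff (1−α)(π/L)² ≥ α − c, i.e. α ≤ ((π/L)² + c)/((π/L)² + 1) = (1 + c(L/π)²)/(1 + (L/π)²). (Direct route, valid since c ≤ 0: Poincaré gives c∫u² ≥ c(L/π)²∫(u')², so a(u,u) ≥ (1 + c(L/π)²)∫(u')², while ||u||_{H^1}² ≤ (1 + (L/π)²)∫(u')²; dividing yields the same α.) With (π/L)² = 4*π^2/25 and c = 0, the largest admissible constant is α = ((π/L)² + c)/((π/L)² + 1).
Simplifying, α = 4*π^2/(25 + 4*π^2).


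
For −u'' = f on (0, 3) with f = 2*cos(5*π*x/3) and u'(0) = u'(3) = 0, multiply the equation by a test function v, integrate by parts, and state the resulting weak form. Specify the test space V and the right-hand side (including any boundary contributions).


V = H^1(0, 3) (no boundary constraint on v; u is determined up to an additive constant); weak form: ∫_0^3 u'v' dx = ∫_0^3 (2*cos(5*π*x/3)) v dx for all v ∈ V.

Multiply both sides by a test function v and integrate from 0 to 3:
  ∫_0^3 −u''(x) v(x) dx = ∫_0^3 f(x) v(x) dx.
Integrate the LHS by parts once:
  ∫_0^3 −u'' v dx = −[u'(x) v(x)]_0^3 + ∫_0^3 u'(x) v'(x) dx.
Thus ∫_0^3 u'(x) v'(x) dx = ∫_0^3 f(x) v(x) dx + [u'(x) v(x)]_0^3.
Choose V so that boundary terms are either known or forced to vanish.
u has homogeneous Neumann: u'(0) = u'(3) = 0. So [u' v]_0^3 = 0·v(3) − 0·v(0) = 0 for any v; take V = H^1(0, 3).
Weak formulation: find u (satisfying any essential BC) such that ∫_0^3 u'(x) v'(x) dx = ∫_0^3 f v dx for all v ∈ V (homogeneous Neumann, so boundary terms vanish).
Substituting f(x) = 2*cos(5*π*x/3), the right-hand side is ∫_0^3 (2*cos(5*π*x/3)) v dx.
Compatibility check (pure Neumann): taking v ≡ 1 ∈ V gives 0 = ∫_0^3 f dx + (0) − (0), i.e. ∫_0^3 f dx must equal u'(0) − u'(3) = 0. Indeed ∫_0^3 (2*cos(5*π*x/3)) dx = 0, so the data are compatible. The solution is then unique only up to an additive constant (fix it e.g. by requiring ∫_0^3 u dx = 0).


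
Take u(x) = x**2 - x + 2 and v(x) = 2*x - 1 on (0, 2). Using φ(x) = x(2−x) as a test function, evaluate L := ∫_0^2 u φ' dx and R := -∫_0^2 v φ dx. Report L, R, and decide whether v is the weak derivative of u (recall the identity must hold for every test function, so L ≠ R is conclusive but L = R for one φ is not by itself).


LHS = -4/3, RHS = -4/3. Yes, v = u' weakly.

u(x) = x**2 - x + 2, classical derivative u'(x) = 2*x - 1.
φ(x) = x(2−x), so φ'(x) = 2 - 2*x.
Note φ(0) = φ(2) = 0, so the boundary term u·φ vanishes.
LHS = ∫_0^2 u(x) φ'(x) dx = ∫_0^2 (-2*x^3 + 4*x^2 - 6*x + 4) dx. Term by term:
  ∫_0^2 -2*x^3 dx = -8;  ∫_0^2 4*x^2 dx = 32/3;  ∫_0^2 -6*x dx = -12;
  ∫_0^2 4 dx = 8.
Sum: -8 + 32/3 − 12 + 8 = -4/3.
So LHS = -4/3.
∫_0^2 v(x) φ(x) dx = ∫_0^2 (-2*x^3 + 5*x^2 - 2*x) dx. Term by term:
  ∫_0^2 -2*x^3 dx = -8;  ∫_0^2 5*x^2 dx = 40/3;  ∫_0^2 -2*x dx = -4.
Sum: -8 + 40/3 − 4 = 4/3.
So RHS = -∫_0^2 v(x) φ(x) dx = -4/3.
LHS = RHS, so the identity holds for this test φ.
Moreover u is smooth here and v(x) = u'(x) = 2*x - 1 pointwise, so the identity holds for every test function. Hence v is the weak derivative of u.


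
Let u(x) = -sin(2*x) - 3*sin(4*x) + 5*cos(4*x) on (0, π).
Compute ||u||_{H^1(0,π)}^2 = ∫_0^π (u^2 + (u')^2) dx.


||u||_{H^1(0,π)}^2 = 583*π/2

u'(x) = -20*sin(4*x) - 2*cos(2*x) - 12*cos(4*x).
Expand u² and (u')² and integrate term by term on (0, π), using: for integers n ≥ 1, ∫_0^π sin²(nx) dx = ∫_0^π cos²(nx) dx = π/2; for n ≠ n', ∫_0^π sin(nx)sin(n'x) dx = ∫_0^π cos(nx)cos(n'x) dx = 0; and by product-to-sum, ∫_0^π sin(nx)cos(n'x) dx = ½∫_0^π [sin((n+n')x) + sin((n−n')x)] dx, which is 0 when n+n' is even and 2n/(n²−n'²) when n+n' is odd (it need not vanish on (0, π)).
  u² squared terms: (-1)²·∫sin(2x)² dx = 1·π/2 = π/2;  (-3)²·∫sin(4x)² dx = 9·π/2 = 9*π/2;  (5)²·∫cos(4x)² dx = 25·π/2 = 25*π/2.
  u² cross terms: 2·(-1)·(-3)·∫sin(2x)·sin(4x) dx = 6·(0) = 0;  2·(-1)·(5)·∫sin(2x)·cos(4x) dx = -10·(0) = 0;  2·(-3)·(5)·∫sin(4x)·cos(4x) dx = -30·(0) = 0.
  So ∫_0^π u² dx = π/2 + 9*π/2 + 25*π/2 + 0 + 0 + 0 = 35*π/2.
  (u')² squared terms: (-20)²·∫sin(4x)² dx = 400·π/2 = 200*π;  (-12)²·∫cos(4x)² dx = 144·π/2 = 72*π;  (-2)²·∫cos(2x)² dx = 4·π/2 = 2*π.
  (u')² cross terms: 2·(-20)·(-12)·∫sin(4x)·cos(4x) dx = 480·(0) = 0;  2·(-20)·(-2)·∫sin(4x)·cos(2x) dx = 80·(0) = 0;  2·(-12)·(-2)·∫cos(4x)·cos(2x) dx = 48·(0) = 0.
  So ∫_0^π (u')² dx = 200*π + 72*π + 2*π + 0 + 0 + 0 = 274*π.
||u||_{H^1}^2 = (35*π/2) + (274*π) = 583*π/2.


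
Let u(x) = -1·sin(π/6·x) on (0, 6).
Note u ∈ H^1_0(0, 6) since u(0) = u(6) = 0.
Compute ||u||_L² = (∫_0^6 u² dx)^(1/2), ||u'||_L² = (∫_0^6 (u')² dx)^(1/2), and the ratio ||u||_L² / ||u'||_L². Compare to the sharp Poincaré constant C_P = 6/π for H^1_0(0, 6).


||u||_L² / ||u'||_L² = 6/π = C_P.

u(x) = -1·sin(π/6·x), so u'(x) = -π*cos(π*x/6)/6.
Writing u(x) = A·sin(kπx/L) with A = -1 and k = 1, use ∫_0^L sin²(kπx/L) dx = L/2 and ∫_0^L cos²(kπx/L) dx = L/2.
u² = 1·sin²(π/6·x) and (u')² = π^2/36·cos²(π/6·x), and each of sin², cos² integrates to L/2 = 3 over (0, 6).
∫_0^6 u² dx = 3, so ||u||_L² = sqrt(3).
∫_0^6 (u')² dx = π^2/12, so ||u'||_L² = sqrt(3)*π/6.
Ratio ||u||_L² / ||u'||_L² = 6/π.
Sharp Poincaré constant on H^1_0(0, 6) is C_P = L/π = 6/π, achieved by sin(π/6·x).
This is the k = 1 eigenfunction (up to amplitude), so the ratio equals the sharp Poincaré constant exactly.


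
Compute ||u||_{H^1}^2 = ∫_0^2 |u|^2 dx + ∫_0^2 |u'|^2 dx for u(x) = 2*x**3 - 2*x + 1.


||u||_{H^1}^2 = 22786/105

The H^1 norm (squared) on an interval (0, L) is
  ||u||_{H^1}^2 = ∫_0^L u(x)^2 dx + ∫_0^L u'(x)^2 dx.
Compute u'(x) = 6*x**2 - 2.
Then u(x)^2 = 4*x**6 - 8*x**4 + 4*x**3 + 4*x**2 - 4*x + 1 and u'(x)^2 = 36*x**4 - 24*x**2 + 4.
Integrate each monomial from 0 to 2 using ∫_0^2 c·x^n dx = c·2^(n+1)/(n+1):
  ∫_0^2 u(x)^2 dx = ∫_0^2 (4*x^6 - 8*x^4 + 4*x^3 + 4*x^2 - 4*x + 1) dx. Term by term:
    ∫_0^2 4*x^6 dx = 512/7;  ∫_0^2 -8*x^4 dx = -256/5;  ∫_0^2 4*x^3 dx = 16;
    ∫_0^2 4*x^2 dx = 32/3;  ∫_0^2 -4*x dx = -8;  ∫_0^2 1 dx = 2.
  Sum: 512/7 − 256/5 + 16 + 32/3 − 8 + 2 = 4474/105.
  ∫_0^2 u'(x)^2 dx = ∫_0^2 (36*x^4 - 24*x^2 + 4) dx. Term by term:
    ∫_0^2 36*x^4 dx = 1152/5;  ∫_0^2 -24*x^2 dx = -64;  ∫_0^2 4 dx = 8.
  Sum: 1152/5 − 64 + 8 = 872/5.
Adding: ||u||_{H^1}^2 = 4474/105 + 872/5 = 22786/105.


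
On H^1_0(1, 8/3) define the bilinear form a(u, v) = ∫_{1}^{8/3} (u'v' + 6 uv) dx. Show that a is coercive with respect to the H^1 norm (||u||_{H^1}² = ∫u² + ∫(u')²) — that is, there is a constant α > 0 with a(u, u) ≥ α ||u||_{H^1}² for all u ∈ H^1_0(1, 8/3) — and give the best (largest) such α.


α = 1

Coercivity of a(·,·) on H^1_0(1, 8/3) means a(u, u) ≥ α ||u||_{H^1}² for every u ∈ H^1_0.
The interval has length L = 5/3, and Poincaré/coercivity depend only on L. Here a(u, u) = ∫(u')² + (6)·∫u².
Here c = 6 ≥ 1, so a(u,u) = ∫(u')² + c∫u² ≥ ∫(u')² + ∫u² = ||u||_{H^1}², i.e. α = 1 works. No larger α is possible: a(u,u) ≥ α||u||_{H^1}² means (1−α)∫(u')² ≥ (α−c)∫u², and for the modes u_n = sin(nπ(x−x₀)/L) (x₀ the left endpoint) one has ∫u_n²/∫(u_n')² = (L/(nπ))² → 0, so a(u_n,u_n)/||u_n||_{H^1}² → 1. Hence the optimal constant is α = 1.
Therefore α = 1.


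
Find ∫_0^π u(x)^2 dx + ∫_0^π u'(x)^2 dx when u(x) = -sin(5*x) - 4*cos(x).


||u||_{H^1(0,π)}^2 = 29*π

u'(x) = 4*sin(x) - 5*cos(5*x).
Expand u² and (u')² and integrate term by term on (0, π), using: for integers n ≥ 1, ∫_0^π sin²(nx) dx = ∫_0^π cos²(nx) dx = π/2; for n ≠ n', ∫_0^π sin(nx)sin(n'x) dx = ∫_0^π cos(nx)cos(n'x) dx = 0; and by product-to-sum, ∫_0^π sin(nx)cos(n'x) dx = ½∫_0^π [sin((n+n')x) + sin((n−n')x)] dx, which is 0 when n+n' is even and 2n/(n²−n'²) when n+n' is odd (it need not vanish on (0, π)).
  u² squared terms: (-1)²·∫sin(5x)² dx = 1·π/2 = π/2;  (-4)²·∫cos(x)² dx = 16·π/2 = 8*π.
  u² cross terms: 2·(-1)·(-4)·∫sin(5x)·cos(x) dx = 8·(0) = 0.
  So ∫_0^π u² dx = π/2 + 8*π + 0 = 17*π/2.
  (u')² squared terms: (-5)²·∫cos(5x)² dx = 25·π/2 = 25*π/2;  (4)²·∫sin(x)² dx = 16·π/2 = 8*π.
  (u')² cross terms: 2·(-5)·(4)·∫cos(5x)·sin(x) dx = -40·(0) = 0.
  So ∫_0^π (u')² dx = 25*π/2 + 8*π + 0 = 41*π/2.
||u||_{H^1}^2 = (17*π/2) + (41*π/2) = 29*π.


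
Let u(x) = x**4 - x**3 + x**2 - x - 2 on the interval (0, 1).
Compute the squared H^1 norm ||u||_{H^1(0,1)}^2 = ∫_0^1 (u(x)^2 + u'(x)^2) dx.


||u||_{H^1}^2 = 6983/1260

The H^1 norm (squared) on an interval (0, L) is
  ||u||_{H^1}^2 = ∫_0^L u(x)^2 dx + ∫_0^L u'(x)^2 dx.
Compute u'(x) = 4*x**3 - 3*x**2 + 2*x - 1.
Then u(x)^2 = x**8 - 2*x**7 + 3*x**6 - 4*x**5 - x**4 + 2*x**3 - 3*x**2 + 4*x + 4 and u'(x)^2 = 16*x**6 - 24*x**5 + 25*x**4 - 20*x**3 + 10*x**2 - 4*x + 1.
Integrate each monomial from 0 to 1 using ∫_0^1 c·x^n dx = c·1^(n+1)/(n+1):
  ∫_0^1 u(x)^2 dx = ∫_0^1 (x^8 - 2*x^7 + 3*x^6 - 4*x^5 - x^4 + 2*x^3 - 3*x^2 + 4*x + 4) dx. Term by term:
    ∫_0^1 x^8 dx = 1/9;  ∫_0^1 -2*x^7 dx = -1/4;  ∫_0^1 3*x^6 dx = 3/7;
    ∫_0^1 -4*x^5 dx = -2/3;  ∫_0^1 -x^4 dx = -1/5;  ∫_0^1 2*x^3 dx = 1/2;
    ∫_0^1 -3*x^2 dx = -1;  ∫_0^1 4*x dx = 2;  ∫_0^1 4 dx = 4.
  Sum: 1/9 − 1/4 + 3/7 − 2/3 − 1/5 + 1/2 − 1 + 2 + 4 = 6203/1260.
  ∫_0^1 u'(x)^2 dx = ∫_0^1 (16*x^6 - 24*x^5 + 25*x^4 - 20*x^3 + 10*x^2 - 4*x + 1) dx. Term by term:
    ∫_0^1 16*x^6 dx = 16/7;  ∫_0^1 -24*x^5 dx = -4;  ∫_0^1 25*x^4 dx = 5;
    ∫_0^1 -20*x^3 dx = -5;  ∫_0^1 10*x^2 dx = 10/3;  ∫_0^1 -4*x dx = -2;
    ∫_0^1 1 dx = 1.
  Sum: 16/7 − 4 + 5 − 5 + 10/3 − 2 + 1 = 13/21.
Adding: ||u||_{H^1}^2 = 6203/1260 + 13/21 = 6983/1260.


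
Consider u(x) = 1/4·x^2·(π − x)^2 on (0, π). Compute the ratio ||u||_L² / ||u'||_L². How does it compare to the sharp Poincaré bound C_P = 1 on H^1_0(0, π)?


||u||_L² / ||u'||_L² = sqrt(3)*π/6 < C_P = 1.

u(x) = 1/4·x^2·(π − x)^2, so u'(x) = x*(x - π)*(2*x - π)/2.
u(x) = 1/4·x^2·(π − x)^2 vanishes at x = 0 and x = π, so u ∈ H^1_0(0, π). Differentiate via the product rule and integrate the resulting polynomials term by term.
  ∫_0^π u² dx = ∫_0^π (x^8/16 - π*x^7/4 + 3*π^2*x^6/8 - π^3*x^5/4 + π^4*x^4/16) dx. Term by term:
    ∫_0^π x^8/16 dx = π^9/144;  ∫_0^π -π*x^7/4 dx = -π^9/32;  ∫_0^π 3*π^2*x^6/8 dx = 3*π^9/56;
    ∫_0^π -π^3*x^5/4 dx = -π^9/24;  ∫_0^π π^4*x^4/16 dx = π^9/80.
  Sum: π^9/144 − π^9/32 + 3*π^9/56 − π^9/24 + π^9/80 = π^9/10080.
  ∫_0^π (u')² dx = ∫_0^π (x^6 - 3*π*x^5 + 13*π^2*x^4/4 - 3*π^3*x^3/2 + π^4*x^2/4) dx. Term by term:
    ∫_0^π x^6 dx = π^7/7;  ∫_0^π -3*π*x^5 dx = -π^7/2;  ∫_0^π 13*π^2*x^4/4 dx = 13*π^7/20;
    ∫_0^π -3*π^3*x^3/2 dx = -3*π^7/8;  ∫_0^π π^4*x^2/4 dx = π^7/12.
  Sum: π^7/7 − π^7/2 + 13*π^7/20 − 3*π^7/8 + π^7/12 = π^7/840.
∫_0^π u² dx = π^9/10080, so ||u||_L² = sqrt(70)*π^(9/2)/840.
∫_0^π (u')² dx = π^7/840, so ||u'||_L² = sqrt(210)*π^(7/2)/420.
Ratio ||u||_L² / ||u'||_L² = sqrt(3)*π/6.
Sharp Poincaré constant on H^1_0(0, π) is C_P = L/π = 1, achieved by sin(x).
A polynomial bump cannot attain the sharp Poincaré constant (only the first sine eigenfunction does), so the ratio is strictly less than C_P, consistent with ||u||_L² ≤ C_P ||u'||_L².


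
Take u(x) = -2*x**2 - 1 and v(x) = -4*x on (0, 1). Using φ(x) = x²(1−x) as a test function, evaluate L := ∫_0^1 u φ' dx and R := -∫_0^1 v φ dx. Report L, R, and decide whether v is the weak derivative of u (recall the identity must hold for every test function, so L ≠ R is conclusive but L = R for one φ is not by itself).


LHS = 1/5, RHS = 1/5. Yes, v = u' weakly.

u(x) = -2*x**2 - 1, classical derivative u'(x) = -4*x.
φ(x) = x²(1−x), so φ'(x) = x*(2 - 3*x).
Note φ(0) = φ(1) = 0, so the boundary term u·φ vanishes.
LHS = ∫_0^1 u(x) φ'(x) dx = ∫_0^1 (6*x^4 - 4*x^3 + 3*x^2 - 2*x) dx. Term by term:
  ∫_0^1 6*x^4 dx = 6/5;  ∫_0^1 -4*x^3 dx = -1;  ∫_0^1 3*x^2 dx = 1;
  ∫_0^1 -2*x dx = -1.
Sum: 6/5 − 1 + 1 − 1 = 1/5.
So LHS = 1/5.
∫_0^1 v(x) φ(x) dx = ∫_0^1 (4*x^4 - 4*x^3) dx. Term by term:
  ∫_0^1 4*x^4 dx = 4/5;  ∫_0^1 -4*x^3 dx = -1.
Sum: 4/5 − 1 = -1/5.
So RHS = -∫_0^1 v(x) φ(x) dx = 1/5.
LHS = RHS, so the identity holds for this test φ.
Moreover u is smooth here and v(x) = u'(x) = -4*x pointwise, so the identity holds for every test function. Hence v is the weak derivative of u.


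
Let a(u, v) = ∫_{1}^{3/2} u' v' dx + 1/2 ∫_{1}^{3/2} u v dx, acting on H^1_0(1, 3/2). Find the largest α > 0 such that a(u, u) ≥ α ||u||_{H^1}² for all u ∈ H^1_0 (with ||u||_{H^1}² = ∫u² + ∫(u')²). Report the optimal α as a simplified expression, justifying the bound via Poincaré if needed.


α = (1 + 8*π^2)/(2*(1 + 4*π^2))

Coercivity of a(·,·) on H^1_0(1, 3/2) means a(u, u) ≥ α ||u||_{H^1}² for every u ∈ H^1_0.
The interval has length L = 1/2, and Poincaré/coercivity depend only on L. Here a(u, u) = ∫(u')² + (1/2)·∫u².
Here 0 < c = 1/2 < 1. The condition a(u,u) ≥ α||u||_{H^1}² reads (1−α)∫(u')² ≥ (α−c)∫u². Any admissible α is ≤ 1 (rapidly oscillating u have ∫u²/∫(u')² → 0), and α = 1 would force 0 ≥ (1−c)∫u², impossible since c < 1; so 1−α > 0. By the sharp Poincaré inequality on H^1_0 of an interval of length L, ∫(u')² ≥ (π/L)²∫u² with equality for the first sine mode sin(π(x−x₀)/L) (x₀ the left endpoint), so the inequality holds for all u iff (1−α)(π/L)² ≥ α − c, i.e. α ≤ ((π/L)² + c)/((π/L)² + 1) = (1 + c(L/π)²)/(1 + (L/π)²). With (π/L)² = 4*π^2 and c = 1/2, the largest admissible constant is α = ((π/L)² + c)/((π/L)² + 1).
Simplifying, α = (1 + 8*π^2)/(2*(1 + 4*π^2)).


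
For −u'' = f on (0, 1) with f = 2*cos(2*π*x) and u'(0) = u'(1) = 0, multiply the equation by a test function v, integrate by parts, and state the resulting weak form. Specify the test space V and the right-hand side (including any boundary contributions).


V = H^1(0, 1) (no boundary constraint on v; u is determined up to an additive constant); weak form: ∫_0^1 u'v' dx = ∫_0^1 (2*cos(2*π*x)) v dx for all v ∈ V.

Multiply both sides by a test function v and integrate from 0 to 1:
  ∫_0^1 −u''(x) v(x) dx = ∫_0^1 f(x) v(x) dx.
Integrate the LHS by parts once:
  ∫_0^1 −u'' v dx = −[u'(x) v(x)]_0^1 + ∫_0^1 u'(x) v'(x) dx.
Thus ∫_0^1 u'(x) v'(x) dx = ∫_0^1 f(x) v(x) dx + [u'(x) v(x)]_0^1.
Choose V so that boundary terms are either known or forced to vanish.
u has homogeneous Neumann: u'(0) = u'(1) = 0. So [u' v]_0^1 = 0·v(1) − 0·v(0) = 0 for any v; take V = H^1(0, 1).
Weak formulation: find u (satisfying any essential BC) such that ∫_0^1 u'(x) v'(x) dx = ∫_0^1 f v dx for all v ∈ V (homogeneous Neumann, so boundary terms vanish).
Substituting f(x) = 2*cos(2*π*x), the right-hand side is ∫_0^1 (2*cos(2*π*x)) v dx.
Compatibility check (pure Neumann): taking v ≡ 1 ∈ V gives 0 = ∫_0^1 f dx + (0) − (0), i.e. ∫_0^1 f dx must equal u'(0) − u'(1) = 0. Indeed ∫_0^1 (2*cos(2*π*x)) dx = 0, so the data are compatible. The solution is then unique only up to an additive constant (fix it e.g. by requiring ∫_0^1 u dx = 0).
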